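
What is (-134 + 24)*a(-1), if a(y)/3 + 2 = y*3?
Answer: 1650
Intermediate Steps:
a(y) = -6 + 9*y (a(y) = -6 + 3*(y*3) = -6 + 3*(3*y) = -6 + 9*y)
(-134 + 24)*a(-1) = (-134 + 24)*(-6 + 9*(-1)) = -110*(-6 - 9) = -110*(-15) = 1650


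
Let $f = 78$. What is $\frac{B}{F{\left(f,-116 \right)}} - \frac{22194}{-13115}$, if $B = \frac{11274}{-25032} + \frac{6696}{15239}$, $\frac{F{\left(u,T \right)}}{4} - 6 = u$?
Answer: $\frac{67728147633491}{40023061028160} \approx 1.6922$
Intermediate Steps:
$F{\left(u,T \right)} = 24 + 4 u$
$B = - \frac{99767}{9082444}$ ($B = 11274 \left(- \frac{1}{25032}\right) + 6696 \cdot \frac{1}{15239} = - \frac{1879}{4172} + \frac{6696}{15239} = - \frac{99767}{9082444} \approx -0.010985$)
$\frac{B}{F{\left(f,-116 \right)}} - \frac{22194}{-13115} = - \frac{99767}{9082444 \left(24 + 4 \cdot 78\right)} - \frac{22194}{-13115} = - \frac{99767}{9082444 \left(24 + 312\right)} - - \frac{22194}{13115} = - \frac{99767}{9082444 \cdot 336} + \frac{22194}{13115} = \left(- \frac{99767}{9082444}\right) \frac{1}{336} + \frac{22194}{13115} = - \frac{99767}{3051701184} + \frac{22194}{13115} = \frac{67728147633491}{40023061028160}$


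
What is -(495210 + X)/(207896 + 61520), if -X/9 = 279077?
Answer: 288069/38488 ≈ 7.4846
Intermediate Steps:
X = -2511693 (X = -9*279077 = -2511693)
-(495210 + X)/(207896 + 61520) = -(495210 - 2511693)/(207896 + 61520) = -(-2016483)/269416 = -1*(-288069/38488) = 288069/38488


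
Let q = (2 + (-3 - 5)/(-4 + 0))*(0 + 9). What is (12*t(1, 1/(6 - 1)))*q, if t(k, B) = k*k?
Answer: 432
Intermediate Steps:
t(k, B) = k**2
q = 36 (q = (2 - 8/(-4))*9 = (2 - 8*(-1/4))*9 = (2 + 2)*9 = 4*9 = 36)
(12*t(1, 1/(6 - 1)))*q = (12*1**2)*36 = (12*1)*36 = 12*36 = 432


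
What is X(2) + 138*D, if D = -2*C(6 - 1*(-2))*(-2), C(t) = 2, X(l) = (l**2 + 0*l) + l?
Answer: 1110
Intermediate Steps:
X(l) = l + l**2 (X(l) = (l**2 + 0) + l = l**2 + l = l + l**2)
D = 8 (D = -2*2*(-2) = -4*(-2) = 8)
X(2) + 138*D = 2*(1 + 2) + 138*8 = 2*3 + 1104 = 6 + 1104 = 1110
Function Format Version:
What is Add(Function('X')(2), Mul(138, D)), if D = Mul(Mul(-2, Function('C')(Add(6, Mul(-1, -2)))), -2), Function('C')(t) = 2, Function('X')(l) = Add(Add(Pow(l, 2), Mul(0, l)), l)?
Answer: 1110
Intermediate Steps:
Function('X')(l) = Add(l, Pow(l, 2)) (Function('X')(l) = Add(Add(Pow(l, 2), 0), l) = Add(Pow(l, 2), l) = Add(l, Pow(l, 2)))
D = 8 (D = Mul(Mul(-2, 2), -2) = Mul(-4, -2) = 8)
Add(Function('X')(2), Mul(138, D)) = Add(Mul(2, Add(1, 2)), Mul(138, 8)) = Add(Mul(2, 3), 1104) = Add(6, 1104) = 1110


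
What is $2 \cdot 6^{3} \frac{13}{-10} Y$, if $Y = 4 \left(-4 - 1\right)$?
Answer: $11232$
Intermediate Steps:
$Y = -20$ ($Y = 4 \left(-5\right) = -20$)
$2 \cdot 6^{3} \frac{13}{-10} Y = 2 \cdot 6^{3} \frac{13}{-10} \left(-20\right) = 2 \cdot 216 \cdot 13 \left(- \frac{1}{10}\right) \left(-20\right) = 432 \left(- \frac{13}{10}\right) \left(-20\right) = \left(- \frac{2808}{5}\right) \left(-20\right) = 11232$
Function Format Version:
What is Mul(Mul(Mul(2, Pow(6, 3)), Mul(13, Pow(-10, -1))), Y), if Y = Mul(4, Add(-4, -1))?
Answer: 11232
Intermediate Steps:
Y = -20 (Y = Mul(4, -5) = -20)
Mul(Mul(Mul(2, Pow(6, 3)), Mul(13, Pow(-10, -1))), Y) = Mul(Mul(Mul(2, Pow(6, 3)), Mul(13, Pow(-10, -1))), -20) = Mul(Mul(Mul(2, 216), Mul(13, Rational(-1, 10))), -20) = Mul(Mul(432, Rational(-13, 10)), -20) = Mul(Rational(-2808, 5), -20) = 11232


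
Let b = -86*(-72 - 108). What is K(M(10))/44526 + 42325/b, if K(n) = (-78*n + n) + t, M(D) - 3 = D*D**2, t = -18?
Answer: 22958281/22975416 ≈ 0.99925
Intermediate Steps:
b = 15480 (b = -86*(-180) = 15480)
M(D) = 3 + D**3 (M(D) = 3 + D*D**2 = 3 + D**3)
K(n) = -18 - 77*n (K(n) = (-78*n + n) - 18 = -77*n - 18 = -18 - 77*n)
K(M(10))/44526 + 42325/b = (-18 - 77*(3 + 10**3))/44526 + 42325/15480 = (-18 - 77*(3 + 1000))*(1/44526) + 42325*(1/15480) = (-18 - 77*1003)*(1/44526) + 8465/3096 = (-18 - 77231)*(1/44526) + 8465/3096 = -77249*1/44526 + 8465/3096 = -77249/44526 + 8465/3096 = 22958281/22975416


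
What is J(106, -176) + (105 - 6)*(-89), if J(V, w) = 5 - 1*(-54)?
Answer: -8752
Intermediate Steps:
J(V, w) = 59 (J(V, w) = 5 + 54 = 59)
J(106, -176) + (105 - 6)*(-89) = 59 + (105 - 6)*(-89) = 59 + 99*(-89) = 59 - 8811 = -8752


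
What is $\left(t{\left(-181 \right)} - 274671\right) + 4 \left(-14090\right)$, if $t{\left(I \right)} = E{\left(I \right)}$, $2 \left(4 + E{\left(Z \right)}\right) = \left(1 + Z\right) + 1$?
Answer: $- \frac{662249}{2} \approx -3.3112 \cdot 10^{5}$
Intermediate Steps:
$E{\left(Z \right)} = -3 + \frac{Z}{2}$ ($E{\left(Z \right)} = -4 + \frac{\left(1 + Z\right) + 1}{2} = -4 + \frac{2 + Z}{2} = -4 + \left(1 + \frac{Z}{2}\right) = -3 + \frac{Z}{2}$)
$t{\left(I \right)} = -3 + \frac{I}{2}$
$\left(t{\left(-181 \right)} - 274671\right) + 4 \left(-14090\right) = \left(\left(-3 + \frac{1}{2} \left(-181\right)\right) - 274671\right) + 4 \left(-14090\right) = \left(\left(-3 - \frac{181}{2}\right) - 274671\right) - 56360 = \left(- \frac{187}{2} - 274671\right) - 56360 = - \frac{549529}{2} - 56360 = - \frac{662249}{2}$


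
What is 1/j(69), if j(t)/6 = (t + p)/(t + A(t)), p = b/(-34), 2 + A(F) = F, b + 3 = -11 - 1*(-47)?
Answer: 2312/6939 ≈ 0.33319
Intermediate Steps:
b = 33 (b = -3 + (-11 - 1*(-47)) = -3 + (-11 + 47) = -3 + 36 = 33)
A(F) = -2 + F
p = -33/34 (p = 33/(-34) = 33*(-1/34) = -33/34 ≈ -0.97059)
j(t) = 6*(-33/34 + t)/(-2 + 2*t) (j(t) = 6*((t - 33/34)/(t + (-2 + t))) = 6*((-33/34 + t)/(-2 + 2*t)) = 6*(-33/34 + t)/(-2 + 2*t))
1/j(69) = 1/(3*(-33 + 34*69)/(34*(-1 + 69))) = 1/((3/34)*(-33 + 2346)/68) = 1/((3/34)*(1/68)*2313) = 1/(6939/2312) = 2312/6939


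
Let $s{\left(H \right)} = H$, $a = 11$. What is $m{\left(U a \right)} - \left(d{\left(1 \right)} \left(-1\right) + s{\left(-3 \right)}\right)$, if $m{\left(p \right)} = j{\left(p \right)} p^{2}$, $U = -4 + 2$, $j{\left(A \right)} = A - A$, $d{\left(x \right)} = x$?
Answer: $4$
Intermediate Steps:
$j{\left(A \right)} = 0$
$U = -2$
$m{\left(p \right)} = 0$ ($m{\left(p \right)} = 0 p^{2} = 0$)
$m{\left(U a \right)} - \left(d{\left(1 \right)} \left(-1\right) + s{\left(-3 \right)}\right) = 0 - \left(1 \left(-1\right) - 3\right) = 0 - \left(-1 - 3\right) = 0 - -4 = 0 + 4 = 4$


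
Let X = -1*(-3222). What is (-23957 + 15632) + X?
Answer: -5103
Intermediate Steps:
X = 3222
(-23957 + 15632) + X = (-23957 + 15632) + 3222 = -8325 + 3222 = -5103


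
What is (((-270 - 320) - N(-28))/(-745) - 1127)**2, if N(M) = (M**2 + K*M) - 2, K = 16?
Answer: 703402593481/555025 ≈ 1.2673e+6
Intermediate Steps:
N(M) = -2 + M**2 + 16*M (N(M) = (M**2 + 16*M) - 2 = -2 + M**2 + 16*M)
(((-270 - 320) - N(-28))/(-745) - 1127)**2 = (((-270 - 320) - (-2 + (-28)**2 + 16*(-28)))/(-745) - 1127)**2 = ((-590 - (-2 + 784 - 448))*(-1/745) - 1127)**2 = ((-590 - 1*334)*(-1/745) - 1127)**2 = ((-590 - 334)*(-1/745) - 1127)**2 = (-924*(-1/745) - 1127)**2 = (924/745 - 1127)**2 = (-838691/745)**2 = 703402593481/555025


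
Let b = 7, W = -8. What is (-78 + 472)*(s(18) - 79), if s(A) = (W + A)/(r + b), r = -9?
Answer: -33096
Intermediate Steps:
s(A) = 4 - A/2 (s(A) = (-8 + A)/(-9 + 7) = (-8 + A)/(-2) = (-8 + A)*(-½) = 4 - A/2)
(-78 + 472)*(s(18) - 79) = (-78 + 472)*((4 - ½*18) - 79) = 394*((4 - 9) - 79) = 394*(-5 - 79) = 394*(-84) = -33096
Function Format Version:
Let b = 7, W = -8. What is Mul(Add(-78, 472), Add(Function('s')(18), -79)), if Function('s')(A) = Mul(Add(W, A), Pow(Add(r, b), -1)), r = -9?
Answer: -33096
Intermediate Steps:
Function('s')(A) = Add(4, Mul(Rational(-1, 2), A)) (Function('s')(A) = Mul(Add(-8, A), Pow(Add(-9, 7), -1)) = Mul(Add(-8, A), Pow(-2, -1)) = Mul(Add(-8, A), Rational(-1, 2)) = Add(4, Mul(Rational(-1, 2), A)))
Mul(Add(-78, 472), Add(Function('s')(18), -79)) = Mul(Add(-78, 472), Add(Add(4, Mul(Rational(-1, 2), 18)), -79)) = Mul(394, Add(Add(4, -9), -79)) = Mul(394, Add(-5, -79)) = Mul(394, -84) = -33096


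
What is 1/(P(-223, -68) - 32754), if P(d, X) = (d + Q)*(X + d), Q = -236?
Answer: 1/100815 ≈ 9.9192e-6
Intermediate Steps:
P(d, X) = (-236 + d)*(X + d) (P(d, X) = (d - 236)*(X + d) = (-236 + d)*(X + d))
1/(P(-223, -68) - 32754) = 1/(((-223)² - 236*(-68) - 236*(-223) - 68*(-223)) - 32754) = 1/((49729 + 16048 + 52628 + 15164) - 32754) = 1/(133569 - 32754) = 1/100815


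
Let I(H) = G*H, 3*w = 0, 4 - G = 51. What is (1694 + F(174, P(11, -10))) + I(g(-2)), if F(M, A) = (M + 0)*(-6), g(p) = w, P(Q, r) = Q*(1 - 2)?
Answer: 650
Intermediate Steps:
G = -47 (G = 4 - 1*51 = 4 - 51 = -47)
w = 0 (w = (⅓)*0 = 0)
P(Q, r) = -Q (P(Q, r) = Q*(-1) = -Q)
g(p) = 0
I(H) = -47*H
F(M, A) = -6*M (F(M, A) = M*(-6) = -6*M)
(1694 + F(174, P(11, -10))) + I(g(-2)) = (1694 - 6*174) - 47*0 = (1694 - 1044) + 0 = 650 + 0 = 650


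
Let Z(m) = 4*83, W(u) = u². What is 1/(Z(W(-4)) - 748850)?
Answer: -1/748518 ≈ -1.3360e-6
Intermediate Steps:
Z(m) = 332
1/(Z(W(-4)) - 748850) = 1/(332 - 748850) = 1/(-748518) = -1/748518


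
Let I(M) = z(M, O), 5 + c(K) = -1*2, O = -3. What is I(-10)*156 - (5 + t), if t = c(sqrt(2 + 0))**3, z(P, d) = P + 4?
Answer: -598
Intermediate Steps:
z(P, d) = 4 + P
c(K) = -7 (c(K) = -5 - 1*2 = -5 - 2 = -7)
I(M) = 4 + M
t = -343 (t = (-7)**3 = -343)
I(-10)*156 - (5 + t) = (4 - 10)*156 - (5 - 343) = -6*156 - 1*(-338) = -936 + 338 = -598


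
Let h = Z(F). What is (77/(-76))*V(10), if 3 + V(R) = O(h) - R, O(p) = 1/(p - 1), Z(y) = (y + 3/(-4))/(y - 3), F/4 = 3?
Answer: 693/76 ≈ 9.1184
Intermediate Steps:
F = 12 (F = 4*3 = 12)
Z(y) = (-¾ + y)/(-3 + y) (Z(y) = (y + 3*(-¼))/(-3 + y) = (y - ¾)/(-3 + y) = (-¾ + y)/(-3 + y))
h = 5/4 (h = (-¾ + 12)/(-3 + 12) = (45/4)/9 = (⅑)*(45/4) = 5/4 ≈ 1.2500)
O(p) = 1/(-1 + p)
V(R) = 1 - R (V(R) = -3 + (1/(-1 + 5/4) - R) = -3 + (1/(¼) - R) = -3 + (4 - R) = 1 - R)
(77/(-76))*V(10) = (77/(-76))*(1 - 1*10) = (77*(-1/76))*(1 - 10) = -77/76*(-9) = 693/76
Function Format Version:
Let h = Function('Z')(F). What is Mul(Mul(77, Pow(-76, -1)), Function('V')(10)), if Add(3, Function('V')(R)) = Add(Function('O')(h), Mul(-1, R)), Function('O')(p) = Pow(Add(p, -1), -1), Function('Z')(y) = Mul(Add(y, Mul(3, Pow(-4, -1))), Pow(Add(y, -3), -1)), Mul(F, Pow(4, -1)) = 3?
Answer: Rational(693, 76) ≈ 9.1184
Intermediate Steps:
F = 12 (F = Mul(4, 3) = 12)
Function('Z')(y) = Mul(Pow(Add(-3, y), -1), Add(Rational(-3, 4), y)) (Function('Z')(y) = Mul(Add(y, Mul(3, Rational(-1, 4))), Pow(Add(-3, y), -1)) = Mul(Add(y, Rational(-3, 4)), Pow(Add(-3, y), -1)) = Mul(Add(Rational(-3, 4), y), Pow(Add(-3, y), -1)) = Mul(Pow(Add(-3, y), -1), Add(Rational(-3, 4), y)))
h = Rational(5, 4) (h = Mul(Pow(Add(-3, 12), -1), Add(Rational(-3, 4), 12)) = Mul(Pow(9, -1), Rational(45, 4)) = Mul(Rational(1, 9), Rational(45, 4)) = Rational(5, 4) ≈ 1.2500)
Function('O')(p) = Pow(Add(-1, p), -1)
Function('V')(R) = Add(1, Mul(-1, R)) (Function('V')(R) = Add(-3, Add(Pow(Add(-1, Rational(5, 4)), -1), Mul(-1, R))) = Add(-3, Add(Pow(Rational(1, 4), -1), Mul(-1, R))) = Add(-3, Add(4, Mul(-1, R))) = Add(1, Mul(-1, R)))
Mul(Mul(77, Pow(-76, -1)), Function('V')(10)) = Mul(Mul(77, Pow(-76, -1)), Add(1, Mul(-1, 10))) = Mul(Mul(77, Rational(-1, 76)), Add(1, -10)) = Mul(Rational(-77, 76), -9) = Rational(693, 76)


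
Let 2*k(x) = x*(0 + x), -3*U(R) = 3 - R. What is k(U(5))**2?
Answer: 4/81 ≈ 0.049383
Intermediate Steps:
U(R) = -1 + R/3 (U(R) = -(3 - R)/3 = -1 + R/3)
k(x) = x**2/2 (k(x) = (x*(0 + x))/2 = (x*x)/2 = x**2/2)
k(U(5))**2 = ((-1 + (1/3)*5)**2/2)**2 = ((-1 + 5/3)**2/2)**2 = ((2/3)**2/2)**2 = ((1/2)*(4/9))**2 = (2/9)**2 = 4/81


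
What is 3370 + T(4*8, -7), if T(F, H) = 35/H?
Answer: 3365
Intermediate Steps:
3370 + T(4*8, -7) = 3370 + 35/(-7) = 3370 + 35*(-1/7) = 3370 - 5 = 3365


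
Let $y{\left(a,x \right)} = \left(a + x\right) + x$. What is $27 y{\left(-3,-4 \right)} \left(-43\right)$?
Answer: $12771$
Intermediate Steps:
$y{\left(a,x \right)} = a + 2 x$
$27 y{\left(-3,-4 \right)} \left(-43\right) = 27 \left(-3 + 2 \left(-4\right)\right) \left(-43\right) = 27 \left(-3 - 8\right) \left(-43\right) = 27 \left(-11\right) \left(-43\right) = \left(-297\right) \left(-43\right) = 12771$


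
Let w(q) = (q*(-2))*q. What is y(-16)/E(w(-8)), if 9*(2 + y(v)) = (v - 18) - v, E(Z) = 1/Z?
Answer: 512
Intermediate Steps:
w(q) = -2*q² (w(q) = (-2*q)*q = -2*q²)
y(v) = -4 (y(v) = -2 + ((v - 18) - v)/9 = -2 + ((-18 + v) - v)/9 = -2 + (⅑)*(-18) = -2 - 2 = -4)
y(-16)/E(w(-8)) = -4*(-2*(-8)²) = -4*(-2*64) = -4/(1/(-128)) = -4/(-1/128) = -4*(-128) = 512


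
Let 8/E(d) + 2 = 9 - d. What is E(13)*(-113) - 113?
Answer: 113/3 ≈ 37.667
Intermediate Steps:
E(d) = 8/(7 - d) (E(d) = 8/(-2 + (9 - d)) = 8/(7 - d))
E(13)*(-113) - 113 = -8/(-7 + 13)*(-113) - 113 = -8/6*(-113) - 113 = -8*⅙*(-113) - 113 = -4/3*(-113) - 113 = 452/3 - 113 = 113/3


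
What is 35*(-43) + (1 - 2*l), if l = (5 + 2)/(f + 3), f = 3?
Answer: -4519/3 ≈ -1506.3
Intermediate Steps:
l = 7/6 (l = (5 + 2)/(3 + 3) = 7/6 ≈ 1.1667)
35*(-43) + (1 - 2*l) = 35*(-43) + (1 - 2*7/6) = -1505 + (1 - 7/3) = -1505 - 4/3 = -4519/3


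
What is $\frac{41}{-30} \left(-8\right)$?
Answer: $\frac{164}{15} \approx 10.933$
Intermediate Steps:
$\frac{41}{-30} \left(-8\right) = 41 \left(- \frac{1}{30}\right) \left(-8\right) = \left(- \frac{41}{30}\right) \left(-8\right) = \frac{164}{15}$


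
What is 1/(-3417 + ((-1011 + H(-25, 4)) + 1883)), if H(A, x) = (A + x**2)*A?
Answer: -1/2320 ≈ -0.00043103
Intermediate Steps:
H(A, x) = A*(A + x**2)
1/(-3417 + ((-1011 + H(-25, 4)) + 1883)) = 1/(-3417 + ((-1011 - 25*(-25 + 4**2)) + 1883)) = 1/(-3417 + ((-1011 - 25*(-25 + 16)) + 1883)) = 1/(-3417 + ((-1011 - 25*(-9)) + 1883)) = 1/(-3417 + ((-1011 + 225) + 1883)) = 1/(-3417 + (-786 + 1883)) = 1/(-3417 + 1097) = 1/(-2320) = -1/2320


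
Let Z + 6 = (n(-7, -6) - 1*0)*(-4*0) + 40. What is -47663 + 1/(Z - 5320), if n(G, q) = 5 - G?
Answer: -251946619/5286 ≈ -47663.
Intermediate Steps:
Z = 34 (Z = -6 + (((5 - 1*(-7)) - 1*0)*(-4*0) + 40) = -6 + (((5 + 7) + 0)*0 + 40) = -6 + ((12 + 0)*0 + 40) = -6 + (12*0 + 40) = -6 + (0 + 40) = -6 + 40 = 34)
-47663 + 1/(Z - 5320) = -47663 + 1/(34 - 5320) = -47663 + 1/(-5286) = -47663 - 1/5286 = -251946619/5286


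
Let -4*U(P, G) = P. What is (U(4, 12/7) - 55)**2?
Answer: 3136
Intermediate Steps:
U(P, G) = -P/4
(U(4, 12/7) - 55)**2 = (-1/4*4 - 55)**2 = (-1 - 55)**2 = (-56)**2 = 3136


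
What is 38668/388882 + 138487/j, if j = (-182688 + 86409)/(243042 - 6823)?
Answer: -6360797253171787/18720585039 ≈ -3.3978e+5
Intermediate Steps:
j = -96279/236219 ≈ -0.40758
38668/388882 + 138487/j = 38668/388882 + 138487/(-96279/236219) = 38668*(1/388882) + 138487*(-236219/96279) = 19334/194441 - 32713260653/96279 = -6360797253171787/18720585039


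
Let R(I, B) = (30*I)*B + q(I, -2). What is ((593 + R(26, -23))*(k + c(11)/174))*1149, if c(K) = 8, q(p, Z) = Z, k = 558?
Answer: -322598582850/29 ≈ -1.1124e+10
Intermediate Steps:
R(I, B) = -2 + 30*B*I (R(I, B) = (30*I)*B - 2 = 30*B*I - 2 = -2 + 30*B*I)
((593 + R(26, -23))*(k + c(11)/174))*1149 = ((593 + (-2 + 30*(-23)*26))*(558 + 8/174))*1149 = ((593 + (-2 - 17940))*(558 + 8*(1/174)))*1149 = ((593 - 17942)*(558 + 4/87))*1149 = -17349*48550/87*1149 = -280764650/29*1149 = -322598582850/29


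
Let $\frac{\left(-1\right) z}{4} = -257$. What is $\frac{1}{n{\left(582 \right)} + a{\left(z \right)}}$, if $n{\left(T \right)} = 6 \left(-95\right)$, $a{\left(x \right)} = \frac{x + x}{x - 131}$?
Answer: $- \frac{897}{509234} \approx -0.0017615$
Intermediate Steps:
$z = 1028$ ($z = \left(-4\right) \left(-257\right) = 1028$)
$a{\left(x \right)} = \frac{2 x}{-131 + x}$
$n{\left(T \right)} = -570$
$\frac{1}{n{\left(582 \right)} + a{\left(z \right)}} = \frac{1}{-570 + 2 \cdot 1028 \frac{1}{-131 + 1028}} = \frac{1}{-570 + 2 \cdot 1028 \cdot \frac{1}{897}} = \frac{1}{-570 + \frac{2056}{897}} = \frac{1}{- \frac{509234}{897}} = - \frac{897}{509234}$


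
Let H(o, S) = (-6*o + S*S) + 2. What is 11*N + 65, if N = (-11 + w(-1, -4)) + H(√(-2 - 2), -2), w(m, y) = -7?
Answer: -67 - 132*I ≈ -67.0 - 132.0*I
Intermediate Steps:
H(o, S) = 2 + S² - 6*o (H(o, S) = (-6*o + S²) + 2 = (S² - 6*o) + 2 = 2 + S² - 6*o)
N = -12 - 12*I (N = (-11 - 7) + (2 + (-2)² - 6*√(-2 - 2)) = -18 + (2 + 4 - 12*I) = -18 + (6 - 12*I) = -12 - 12*I ≈ -12.0 - 12.0*I)
11*N + 65 = 11*(-12 - 12*I) + 65 = (-132 - 132*I) + 65 = -67 - 132*I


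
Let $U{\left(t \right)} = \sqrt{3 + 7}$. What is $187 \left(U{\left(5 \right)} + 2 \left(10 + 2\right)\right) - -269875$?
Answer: $274363 + 187 \sqrt{10} \approx 2.7495 \cdot 10^{5}$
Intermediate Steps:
$U{\left(t \right)} = \sqrt{10}$
$187 \left(U{\left(5 \right)} + 2 \left(10 + 2\right)\right) - -269875 = 187 \left(\sqrt{10} + 2 \left(10 + 2\right)\right) - -269875 = 187 \left(\sqrt{10} + 2 \cdot 12\right) + 269875 = 187 \left(\sqrt{10} + 24\right) + 269875 = 187 \left(24 + \sqrt{10}\right) + 269875 = \left(4488 + 187 \sqrt{10}\right) + 269875 = 274363 + 187 \sqrt{10}$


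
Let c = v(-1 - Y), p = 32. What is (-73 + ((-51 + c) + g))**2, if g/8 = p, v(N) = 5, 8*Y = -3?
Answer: 18769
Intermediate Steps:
Y = -3/8 (Y = (1/8)*(-3) = -3/8 ≈ -0.37500)
c = 5
g = 256 (g = 8*32 = 256)
(-73 + ((-51 + c) + g))**2 = (-73 + ((-51 + 5) + 256))**2 = (-73 + (-46 + 256))**2 = (-73 + 210)**2 = 137**2 = 18769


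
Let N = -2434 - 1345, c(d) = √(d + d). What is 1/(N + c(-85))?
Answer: -3779/14281011 - I*√170/14281011 ≈ -0.00026462 - 9.1299e-7*I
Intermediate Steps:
c(d) = √2*√d (c(d) = √(2*d) = √2*√d)
N = -3779
1/(N + c(-85)) = 1/(-3779 + √2*√(-85)) = 1/(-3779 + √2*(I*√85)) = 1/(-3779 + I*√170)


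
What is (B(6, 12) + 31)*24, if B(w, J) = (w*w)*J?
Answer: 11112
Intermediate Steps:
B(w, J) = J*w² (B(w, J) = w²*J = J*w²)
(B(6, 12) + 31)*24 = (12*6² + 31)*24 = (12*36 + 31)*24 = (432 + 31)*24 = 463*24 = 11112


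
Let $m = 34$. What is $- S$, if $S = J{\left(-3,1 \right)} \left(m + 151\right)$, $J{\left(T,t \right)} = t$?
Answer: $-185$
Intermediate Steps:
$S = 185$ ($S = 1 \left(34 + 151\right) = 1 \cdot 185 = 185$)
$- S = \left(-1\right) 185 = -185$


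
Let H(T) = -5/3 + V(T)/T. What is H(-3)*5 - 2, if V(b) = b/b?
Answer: -12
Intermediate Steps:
V(b) = 1
H(T) = -5/3 + 1/T
H(-3)*5 - 2 = (-5/3 + 1/(-3))*5 - 2 = (-5/3 - 1/3)*5 - 2 = -2*5 - 2 = -10 - 2 = -12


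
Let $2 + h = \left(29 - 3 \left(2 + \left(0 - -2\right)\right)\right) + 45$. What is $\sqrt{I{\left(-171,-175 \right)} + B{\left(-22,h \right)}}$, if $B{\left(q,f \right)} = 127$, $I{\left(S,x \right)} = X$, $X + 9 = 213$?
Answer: $\sqrt{331} \approx 18.193$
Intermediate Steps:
$X = 204$ ($X = -9 + 213 = 204$)
$I{\left(S,x \right)} = 204$
$h = 60$ ($h = -2 + \left(\left(29 - 3 \left(2 + \left(0 - -2\right)\right)\right) + 45\right) = -2 + \left(\left(29 - 3 \left(2 + \left(0 + 2\right)\right)\right) + 45\right) = -2 + \left(\left(29 - 3 \left(2 + 2\right)\right) + 45\right) = -2 + \left(\left(29 - 12\right) + 45\right) = -2 + \left(17 + 45\right) = -2 + 62 = 60$)
$\sqrt{I{\left(-171,-175 \right)} + B{\left(-22,h \right)}} = \sqrt{204 + 127} = \sqrt{331}$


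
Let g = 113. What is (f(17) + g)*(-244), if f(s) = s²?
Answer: -98088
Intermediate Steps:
(f(17) + g)*(-244) = (17² + 113)*(-244) = (289 + 113)*(-244) = 402*(-244) = -98088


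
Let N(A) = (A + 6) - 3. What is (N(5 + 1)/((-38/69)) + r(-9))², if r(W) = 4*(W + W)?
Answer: 11269449/1444 ≈ 7804.3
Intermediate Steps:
N(A) = 3 + A (N(A) = (6 + A) - 3 = 3 + A)
r(W) = 8*W (r(W) = 4*(2*W) = 8*W)
(N(5 + 1)/((-38/69)) + r(-9))² = ((3 + (5 + 1))/((-38/69)) + 8*(-9))² = ((3 + 6)/((-38*1/69)) - 72)² = (9/(-38/69) - 72)² = (9*(-69/38) - 72)² = (-621/38 - 72)² = (-3357/38)² = 11269449/1444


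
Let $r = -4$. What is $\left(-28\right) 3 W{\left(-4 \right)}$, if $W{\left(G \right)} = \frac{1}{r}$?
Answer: $21$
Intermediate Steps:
$W{\left(G \right)} = - \frac{1}{4}$ ($W{\left(G \right)} = \frac{1}{-4} = - \frac{1}{4}$)
$\left(-28\right) 3 W{\left(-4 \right)} = \left(-28\right) 3 \left(- \frac{1}{4}\right) = \left(-84\right) \left(- \frac{1}{4}\right) = 21$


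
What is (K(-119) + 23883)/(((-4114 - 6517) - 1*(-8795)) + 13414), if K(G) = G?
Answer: 11882/5789 ≈ 2.0525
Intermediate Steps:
(K(-119) + 23883)/(((-4114 - 6517) - 1*(-8795)) + 13414) = (-119 + 23883)/(((-4114 - 6517) - 1*(-8795)) + 13414) = 23764/((-10631 + 8795) + 13414) = 23764/(-1836 + 13414) = 23764/11578 = 23764*(1/11578) = 11882/5789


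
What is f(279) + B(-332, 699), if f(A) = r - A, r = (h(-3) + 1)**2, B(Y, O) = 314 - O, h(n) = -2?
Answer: -663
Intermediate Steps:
r = 1 (r = (-2 + 1)**2 = (-1)**2 = 1)
f(A) = 1 - A
f(279) + B(-332, 699) = (1 - 1*279) + (314 - 1*699) = (1 - 279) + (314 - 699) = -278 - 385 = -663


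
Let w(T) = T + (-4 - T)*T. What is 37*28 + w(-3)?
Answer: 1036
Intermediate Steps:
w(T) = T + T*(-4 - T)
37*28 + w(-3) = 37*28 - 1*(-3)*(3 - 3) = 1036 - 1*(-3)*0 = 1036 + 0 = 1036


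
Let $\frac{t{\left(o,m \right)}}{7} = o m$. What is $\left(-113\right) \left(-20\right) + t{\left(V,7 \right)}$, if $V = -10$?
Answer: $1770$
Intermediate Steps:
$t{\left(o,m \right)} = 7 m o$ ($t{\left(o,m \right)} = 7 o m = 7 m o$)
$\left(-113\right) \left(-20\right) + t{\left(V,7 \right)} = \left(-113\right) \left(-20\right) + 7 \cdot 7 \left(-10\right) = 2260 - 490 = 1770$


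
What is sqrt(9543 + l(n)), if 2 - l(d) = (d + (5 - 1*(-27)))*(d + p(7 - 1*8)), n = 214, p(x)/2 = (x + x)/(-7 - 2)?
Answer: 5*I*sqrt(15555)/3 ≈ 207.87*I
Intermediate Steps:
p(x) = -4*x/9 (p(x) = 2*((x + x)/(-7 - 2)) = 2*((2*x)/(-9)) = 2*((2*x)*(-1/9)) = 2*(-2*x/9) = -4*x/9)
l(d) = 2 - (32 + d)*(4/9 + d) (l(d) = 2 - (d + (5 - 1*(-27)))*(d - 4*(7 - 1*8)/9) = 2 - (d + (5 + 27))*(d - 4*(7 - 8)/9) = 2 - (d + 32)*(d - 4/9*(-1)) = 2 - (32 + d)*(d + 4/9) = 2 - (32 + d)*(4/9 + d))
sqrt(9543 + l(n)) = sqrt(9543 + (-110/9 - 1*214**2 - 292/9*214)) = sqrt(9543 + (-110/9 - 1*45796 - 62488/9)) = sqrt(9543 + (-110/9 - 45796 - 62488/9)) = sqrt(9543 - 158254/3) = sqrt(-129625/3) = 5*I*sqrt(15555)/3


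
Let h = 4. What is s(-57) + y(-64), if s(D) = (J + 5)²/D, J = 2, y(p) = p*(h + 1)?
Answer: -18289/57 ≈ -320.86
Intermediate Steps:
y(p) = 5*p (y(p) = p*(4 + 1) = p*5 = 5*p)
s(D) = 49/D (s(D) = (2 + 5)²/D = 7²/D = 49/D)
s(-57) + y(-64) = 49/(-57) + 5*(-64) = 49*(-1/57) - 320 = -49/57 - 320 = -18289/57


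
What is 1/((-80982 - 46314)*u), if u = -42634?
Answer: 1/5427137664 ≈ 1.8426e-10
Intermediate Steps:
1/((-80982 - 46314)*u) = 1/(-80982 - 46314*(-42634)) = -1/42634/(-127296) = -1/127296*(-1/42634) = 1/5427137664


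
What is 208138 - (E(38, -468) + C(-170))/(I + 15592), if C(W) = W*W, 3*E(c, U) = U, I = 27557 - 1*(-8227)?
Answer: 1336658643/6422 ≈ 2.0814e+5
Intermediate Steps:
I = 35784 (I = 27557 + 8227 = 35784)
E(c, U) = U/3
C(W) = W²
208138 - (E(38, -468) + C(-170))/(I + 15592) = 208138 - ((⅓)*(-468) + (-170)²)/(35784 + 15592) = 208138 - (-156 + 28900)/51376 = 208138 - 28744/51376 = 208138 - 1*3593/6422 = 208138 - 3593/6422 = 1336658643/6422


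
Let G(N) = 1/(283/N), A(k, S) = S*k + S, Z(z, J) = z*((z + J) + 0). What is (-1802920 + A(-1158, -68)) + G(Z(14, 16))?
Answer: -487960632/283 ≈ -1.7242e+6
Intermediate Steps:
Z(z, J) = z*(J + z) (Z(z, J) = z*((J + z) + 0) = z*(J + z))
A(k, S) = S + S*k
G(N) = N/283
(-1802920 + A(-1158, -68)) + G(Z(14, 16)) = (-1802920 - 68*(1 - 1158)) + (14*(16 + 14))/283 = (-1802920 - 68*(-1157)) + (14*30)/283 = (-1802920 + 78676) + (1/283)*420 = -1724244 + 420/283 = -487960632/283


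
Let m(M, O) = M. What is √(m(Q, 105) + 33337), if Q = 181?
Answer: √33518 ≈ 183.08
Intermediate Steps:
√(m(Q, 105) + 33337) = √(181 + 33337) = √33518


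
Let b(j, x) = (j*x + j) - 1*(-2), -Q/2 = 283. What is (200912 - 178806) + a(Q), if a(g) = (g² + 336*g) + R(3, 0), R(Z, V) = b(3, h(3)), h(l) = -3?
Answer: 152282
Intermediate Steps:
Q = -566 (Q = -2*283 = -566)
b(j, x) = 2 + j + j*x (b(j, x) = (j + j*x) + 2 = 2 + j + j*x)
R(Z, V) = -4 (R(Z, V) = 2 + 3 + 3*(-3) = 2 + 3 - 9 = -4)
a(g) = -4 + g² + 336*g (a(g) = (g² + 336*g) - 4 = -4 + g² + 336*g)
(200912 - 178806) + a(Q) = (200912 - 178806) + (-4 + (-566)² + 336*(-566)) = 22106 + (-4 + 320356 - 190176) = 22106 + 130176 = 152282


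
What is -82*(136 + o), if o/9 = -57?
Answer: 30914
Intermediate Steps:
o = -513 (o = 9*(-57) = -513)
-82*(136 + o) = -82*(136 - 513) = -82*(-377) = 30914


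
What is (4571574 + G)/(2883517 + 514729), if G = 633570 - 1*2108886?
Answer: 1548129/1699123 ≈ 0.91113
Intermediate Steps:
G = -1475316 (G = 633570 - 2108886 = -1475316)
(4571574 + G)/(2883517 + 514729) = (4571574 - 1475316)/(2883517 + 514729) = 3096258/3398246 = 3096258*(1/3398246) = 1548129/1699123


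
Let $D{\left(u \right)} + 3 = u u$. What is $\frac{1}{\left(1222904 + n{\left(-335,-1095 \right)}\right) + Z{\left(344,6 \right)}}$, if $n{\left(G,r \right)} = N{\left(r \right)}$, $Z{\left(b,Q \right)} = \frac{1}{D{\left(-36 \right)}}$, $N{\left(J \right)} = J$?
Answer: $\frac{1293}{1579799038} \approx 8.1846 \cdot 10^{-7}$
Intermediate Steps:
$D{\left(u \right)} = -3 + u^{2}$ ($D{\left(u \right)} = -3 + u u = -3 + u^{2}$)
$Z{\left(b,Q \right)} = \frac{1}{1293}$ ($Z{\left(b,Q \right)} = \frac{1}{-3 + \left(-36\right)^{2}} = \frac{1}{-3 + 1296} = \frac{1}{1293}$)
$n{\left(G,r \right)} = r$
$\frac{1}{\left(1222904 + n{\left(-335,-1095 \right)}\right) + Z{\left(344,6 \right)}} = \frac{1}{\left(1222904 - 1095\right) + \frac{1}{1293}} = \frac{1}{1221809 + \frac{1}{1293}} = \frac{1}{\frac{1579799038}{1293}} = \frac{1293}{1579799038}$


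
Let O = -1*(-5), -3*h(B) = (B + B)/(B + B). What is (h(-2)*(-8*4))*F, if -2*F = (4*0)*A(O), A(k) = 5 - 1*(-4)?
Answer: 0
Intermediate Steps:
h(B) = -1/3 (h(B) = -(B + B)/(3*(B + B)) = -2*B/(3*(2*B)) = -2*B*1/(2*B)/3 = -1/3*1 = -1/3)
O = 5
A(k) = 9 (A(k) = 5 + 4 = 9)
F = 0 (F = -4*0*9/2 = -0*9 = -1/2*0 = 0)
(h(-2)*(-8*4))*F = -(-8)*4/3*0 = -1/3*(-32)*0 = (32/3)*0 = 0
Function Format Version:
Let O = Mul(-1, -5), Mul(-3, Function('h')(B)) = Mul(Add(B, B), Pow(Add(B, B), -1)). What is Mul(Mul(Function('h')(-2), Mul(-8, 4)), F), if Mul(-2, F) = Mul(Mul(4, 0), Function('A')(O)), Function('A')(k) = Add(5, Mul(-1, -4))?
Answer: 0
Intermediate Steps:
Function('h')(B) = Rational(-1, 3) (Function('h')(B) = Mul(Rational(-1, 3), Mul(Add(B, B), Pow(Add(B, B), -1))) = Mul(Rational(-1, 3), Mul(Mul(2, B), Pow(Mul(2, B), -1))) = Mul(Rational(-1, 3), Mul(Mul(2, B), Mul(Rational(1, 2), Pow(B, -1)))) = Mul(Rational(-1, 3), 1) = Rational(-1, 3))
O = 5
Function('A')(k) = 9 (Function('A')(k) = Add(5, 4) = 9)
F = 0 (F = Mul(Rational(-1, 2), Mul(Mul(4, 0), 9)) = Mul(Rational(-1, 2), Mul(0, 9)) = Mul(Rational(-1, 2), 0) = 0)
Mul(Mul(Function('h')(-2), Mul(-8, 4)), F) = Mul(Mul(Rational(-1, 3), Mul(-8, 4)), 0) = Mul(Mul(Rational(-1, 3), -32), 0) = Mul(Rational(32, 3), 0) = 0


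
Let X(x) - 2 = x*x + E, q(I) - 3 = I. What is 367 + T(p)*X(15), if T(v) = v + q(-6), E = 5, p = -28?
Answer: -6825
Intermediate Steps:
q(I) = 3 + I
X(x) = 7 + x² (X(x) = 2 + (x*x + 5) = 2 + (x² + 5) = 2 + (5 + x²) = 7 + x²)
T(v) = -3 + v (T(v) = v + (3 - 6) = v - 3 = -3 + v)
367 + T(p)*X(15) = 367 + (-3 - 28)*(7 + 15²) = 367 - 31*(7 + 225) = 367 - 31*232 = 367 - 7192 = -6825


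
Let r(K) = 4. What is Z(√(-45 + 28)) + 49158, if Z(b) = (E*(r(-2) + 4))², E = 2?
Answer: 49414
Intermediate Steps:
Z(b) = 256 (Z(b) = (2*(4 + 4))² = (2*8)² = 16² = 256)
Z(√(-45 + 28)) + 49158 = 256 + 49158 = 49414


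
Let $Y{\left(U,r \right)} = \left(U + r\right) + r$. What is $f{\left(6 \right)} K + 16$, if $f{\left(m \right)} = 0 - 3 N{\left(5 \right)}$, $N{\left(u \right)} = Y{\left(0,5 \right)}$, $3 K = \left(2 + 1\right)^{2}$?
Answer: $-74$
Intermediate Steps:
$Y{\left(U,r \right)} = U + 2 r$
$K = 3$ ($K = \frac{\left(2 + 1\right)^{2}}{3} = \frac{3^{2}}{3} = \frac{1}{3} \cdot 9 = 3$)
$N{\left(u \right)} = 10$ ($N{\left(u \right)} = 0 + 2 \cdot 5 = 0 + 10 = 10$)
$f{\left(m \right)} = -30$ ($f{\left(m \right)} = 0 - 30 = -30$)
$f{\left(6 \right)} K + 16 = \left(-30\right) 3 + 16 = -90 + 16 = -74$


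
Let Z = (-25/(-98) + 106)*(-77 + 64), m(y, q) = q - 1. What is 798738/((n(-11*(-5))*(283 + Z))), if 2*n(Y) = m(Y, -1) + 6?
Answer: -39138162/107635 ≈ -363.62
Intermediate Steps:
m(y, q) = -1 + q
n(Y) = 2 (n(Y) = ((-1 - 1) + 6)/2 = (-2 + 6)/2 = (½)*4 = 2)
Z = -135369/98 (Z = (-25*(-1/98) + 106)*(-13) = (25/98 + 106)*(-13) = (10413/98)*(-13) = -135369/98 ≈ -1381.3)
798738/((n(-11*(-5))*(283 + Z))) = 798738/((2*(283 - 135369/98))) = 798738/((2*(-107635/98))) = 798738/(-107635/49) = 798738*(-49/107635) = -39138162/107635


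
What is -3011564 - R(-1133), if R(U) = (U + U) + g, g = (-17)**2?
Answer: -3009587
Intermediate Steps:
g = 289
R(U) = 289 + 2*U (R(U) = (U + U) + 289 = 2*U + 289 = 289 + 2*U)
-3011564 - R(-1133) = -3011564 - (289 + 2*(-1133)) = -3011564 - (289 - 2266) = -3011564 - 1*(-1977) = -3011564 + 1977 = -3009587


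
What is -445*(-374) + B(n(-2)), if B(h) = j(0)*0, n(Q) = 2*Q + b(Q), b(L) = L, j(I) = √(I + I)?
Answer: 166430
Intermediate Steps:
j(I) = √2*√I (j(I) = √(2*I) = √2*√I)
n(Q) = 3*Q (n(Q) = 2*Q + Q = 3*Q)
B(h) = 0 (B(h) = (√2*√0)*0 = (√2*0)*0 = 0*0 = 0)
-445*(-374) + B(n(-2)) = -445*(-374) + 0 = 166430 + 0 = 166430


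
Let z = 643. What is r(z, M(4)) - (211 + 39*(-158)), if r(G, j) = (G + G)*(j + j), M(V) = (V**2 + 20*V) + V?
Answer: 263151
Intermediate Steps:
M(V) = V**2 + 21*V
r(G, j) = 4*G*j (r(G, j) = (2*G)*(2*j) = 4*G*j)
r(z, M(4)) - (211 + 39*(-158)) = 4*643*(4*(21 + 4)) - (211 + 39*(-158)) = 4*643*(4*25) - (211 - 6162) = 4*643*100 - 1*(-5951) = 257200 + 5951 = 263151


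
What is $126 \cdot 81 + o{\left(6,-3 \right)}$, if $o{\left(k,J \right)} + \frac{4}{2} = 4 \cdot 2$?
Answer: $10212$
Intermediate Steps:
$o{\left(k,J \right)} = 6$ ($o{\left(k,J \right)} = -2 + 4 \cdot 2 = -2 + 8 = 6$)
$126 \cdot 81 + o{\left(6,-3 \right)} = 126 \cdot 81 + 6 = 10206 + 6 = 10212$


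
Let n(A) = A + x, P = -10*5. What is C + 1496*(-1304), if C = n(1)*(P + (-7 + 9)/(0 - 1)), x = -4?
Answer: -1950628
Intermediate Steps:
P = -50
n(A) = -4 + A (n(A) = A - 4 = -4 + A)
C = 156 (C = (-4 + 1)*(-50 + (-7 + 9)/(0 - 1)) = -3*(-50 + 2/(-1)) = -3*(-50 + 2*(-1)) = -3*(-50 - 2) = -3*(-52) = 156)
C + 1496*(-1304) = 156 + 1496*(-1304) = 156 - 1950784 = -1950628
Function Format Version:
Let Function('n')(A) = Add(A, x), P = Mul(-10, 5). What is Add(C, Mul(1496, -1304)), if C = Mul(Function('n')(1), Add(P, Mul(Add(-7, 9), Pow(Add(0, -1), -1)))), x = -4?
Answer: -1950628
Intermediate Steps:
P = -50
Function('n')(A) = Add(-4, A) (Function('n')(A) = Add(A, -4) = Add(-4, A))
C = 156 (C = Mul(Add(-4, 1), Add(-50, Mul(Add(-7, 9), Pow(Add(0, -1), -1)))) = Mul(-3, Add(-50, Mul(2, Pow(-1, -1)))) = Mul(-3, Add(-50, Mul(2, -1))) = Mul(-3, Add(-50, -2)) = Mul(-3, -52) = 156)
Add(C, Mul(1496, -1304)) = Add(156, Mul(1496, -1304)) = Add(156, -1950784) = -1950628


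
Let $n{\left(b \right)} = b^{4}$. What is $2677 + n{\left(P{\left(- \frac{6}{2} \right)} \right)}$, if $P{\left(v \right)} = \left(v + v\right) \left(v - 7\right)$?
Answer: $12962677$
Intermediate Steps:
$P{\left(v \right)} = 2 v \left(-7 + v\right)$
$2677 + n{\left(P{\left(- \frac{6}{2} \right)} \right)} = 2677 + \left(2 \left(- \frac{6}{2}\right) \left(-7 - \frac{6}{2}\right)\right)^{4} = 2677 + \left(2 \left(\left(-6\right) \frac{1}{2}\right) \left(-7 - 3\right)\right)^{4} = 2677 + \left(2 \left(-3\right) \left(-7 - 3\right)\right)^{4} = 2677 + \left(2 \left(-3\right) \left(-10\right)\right)^{4} = 2677 + 60^{4} = 2677 + 12960000 = 12962677$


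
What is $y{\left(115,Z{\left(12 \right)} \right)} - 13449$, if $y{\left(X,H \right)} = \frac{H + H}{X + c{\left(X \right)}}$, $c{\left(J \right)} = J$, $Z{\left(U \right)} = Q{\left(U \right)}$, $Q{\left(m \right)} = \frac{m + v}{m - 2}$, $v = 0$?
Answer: $- \frac{7733169}{575} \approx -13449.0$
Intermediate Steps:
$Q{\left(m \right)} = \frac{m}{-2 + m}$ ($Q{\left(m \right)} = \frac{m + 0}{m - 2} = \frac{m}{-2 + m}$)
$Z{\left(U \right)} = \frac{U}{-2 + U}$
$y{\left(X,H \right)} = \frac{H}{X}$ ($y{\left(X,H \right)} = \frac{H + H}{X + X} = \frac{2 H}{2 X} = 2 H \frac{1}{2 X} = \frac{H}{X}$)
$y{\left(115,Z{\left(12 \right)} \right)} - 13449 = \frac{12 \frac{1}{-2 + 12}}{115} - 13449 = \frac{12}{10} \cdot \frac{1}{115} - 13449 = 12 \cdot \frac{1}{10} \cdot \frac{1}{115} - 13449 = \frac{6}{5} \cdot \frac{1}{115} - 13449 = \frac{6}{575} - 13449 = - \frac{7733169}{575}$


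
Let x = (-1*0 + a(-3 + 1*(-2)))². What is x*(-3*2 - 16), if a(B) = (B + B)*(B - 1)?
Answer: -79200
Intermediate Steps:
a(B) = 2*B*(-1 + B) (a(B) = (2*B)*(-1 + B) = 2*B*(-1 + B))
x = 3600 (x = (-1*0 + 2*(-3 + 1*(-2))*(-1 + (-3 + 1*(-2))))² = (0 + 2*(-3 - 2)*(-1 + (-3 - 2)))² = (0 + 2*(-5)*(-1 - 5))² = (0 + 2*(-5)*(-6))² = (0 + 60)² = 60² = 3600)
x*(-3*2 - 16) = 3600*(-3*2 - 16) = 3600*(-6 - 16) = 3600*(-22) = -79200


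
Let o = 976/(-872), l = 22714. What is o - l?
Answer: -2475948/109 ≈ -22715.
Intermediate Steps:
o = -122/109 (o = 976*(-1/872) = -122/109 ≈ -1.1193)
o - l = -122/109 - 1*22714 = -122/109 - 22714 = -2475948/109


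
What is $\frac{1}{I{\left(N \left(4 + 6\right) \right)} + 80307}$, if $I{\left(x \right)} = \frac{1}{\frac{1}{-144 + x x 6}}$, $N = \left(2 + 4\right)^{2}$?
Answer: $\frac{1}{857763} \approx 1.1658 \cdot 10^{-6}$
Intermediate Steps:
$N = 36$ ($N = 6^{2} = 36$)
$I{\left(x \right)} = -144 + 6 x^{2}$ ($I{\left(x \right)} = \frac{1}{\frac{1}{-144 + x^{2} \cdot 6}} = \frac{1}{\frac{1}{-144 + 6 x^{2}}} = -144 + 6 x^{2}$)
$\frac{1}{I{\left(N \left(4 + 6\right) \right)} + 80307} = \frac{1}{\left(-144 + 6 \left(36 \left(4 + 6\right)\right)^{2}\right) + 80307} = \frac{1}{\left(-144 + 6 \left(36 \cdot 10\right)^{2}\right) + 80307} = \frac{1}{\left(-144 + 6 \cdot 360^{2}\right) + 80307} = \frac{1}{\left(-144 + 6 \cdot 129600\right) + 80307} = \frac{1}{\left(-144 + 777600\right) + 80307} = \frac{1}{777456 + 80307} = \frac{1}{857763}$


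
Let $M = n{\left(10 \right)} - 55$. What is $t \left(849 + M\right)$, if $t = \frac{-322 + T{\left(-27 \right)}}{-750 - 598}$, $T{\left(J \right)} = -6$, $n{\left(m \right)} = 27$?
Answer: $\frac{67322}{337} \approx 199.77$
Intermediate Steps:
$M = -28$ ($M = 27 - 55 = -28$)
$t = \frac{82}{337}$ ($t = \frac{-322 - 6}{-750 - 598} = - \frac{328}{-1348} = \left(-328\right) \left(- \frac{1}{1348}\right) = \frac{82}{337} \approx 0.24332$)
$t \left(849 + M\right) = \frac{82 \left(849 - 28\right)}{337} = \frac{82}{337} \cdot 821 = \frac{67322}{337}$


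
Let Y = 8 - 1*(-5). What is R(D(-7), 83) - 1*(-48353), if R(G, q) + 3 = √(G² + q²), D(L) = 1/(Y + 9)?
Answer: 48350 + √3334277/22 ≈ 48433.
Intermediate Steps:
Y = 13 (Y = 8 + 5 = 13)
D(L) = 1/22 (D(L) = 1/(13 + 9) = 1/22)
R(G, q) = -3 + √(G² + q²)
R(D(-7), 83) - 1*(-48353) = (-3 + √((1/22)² + 83²)) - 1*(-48353) = (-3 + √(1/484 + 6889)) + 48353 = (-3 + √(3334277/484)) + 48353 = (-3 + √3334277/22) + 48353 = 48350 + √3334277/22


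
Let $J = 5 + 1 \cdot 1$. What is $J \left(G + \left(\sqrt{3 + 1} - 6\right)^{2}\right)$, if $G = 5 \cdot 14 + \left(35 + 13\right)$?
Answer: $804$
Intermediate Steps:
$G = 118$ ($G = 70 + 48 = 118$)
$J = 6$ ($J = 5 + 1 = 6$)
$J \left(G + \left(\sqrt{3 + 1} - 6\right)^{2}\right) = 6 \left(118 + \left(\sqrt{3 + 1} - 6\right)^{2}\right) = 6 \left(118 + \left(\sqrt{4} - 6\right)^{2}\right) = 6 \left(118 + \left(2 - 6\right)^{2}\right) = 6 \left(118 + \left(-4\right)^{2}\right) = 6 \left(118 + 16\right) = 6 \cdot 134 = 804$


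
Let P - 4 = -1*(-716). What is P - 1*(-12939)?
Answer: 13659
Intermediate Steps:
P = 720 (P = 4 - 1*(-716) = 4 + 716 = 720)
P - 1*(-12939) = 720 - 1*(-12939) = 720 + 12939 = 13659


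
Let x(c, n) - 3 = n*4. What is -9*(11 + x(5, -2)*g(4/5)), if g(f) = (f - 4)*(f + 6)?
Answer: -5391/5 ≈ -1078.2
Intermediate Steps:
x(c, n) = 3 + 4*n (x(c, n) = 3 + n*4 = 3 + 4*n)
g(f) = (-4 + f)*(6 + f)
-9*(11 + x(5, -2)*g(4/5)) = -9*(11 + (3 + 4*(-2))*(-24 + (4/5)² + 2*(4/5))) = -9*(11 + (3 - 8)*(-24 + (4*(⅕))² + 2*(4*(⅕)))) = -9*(11 - 5*(-24 + (⅘)² + 2*(⅘))) = -9*(11 - 5*(-24 + 16/25 + 8/5)) = -9*(11 - 5*(-544/25)) = -9*(11 + 544/5) = -9*599/5 = -5391/5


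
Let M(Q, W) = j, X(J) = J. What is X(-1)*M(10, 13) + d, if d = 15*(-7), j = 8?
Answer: -113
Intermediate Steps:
d = -105
M(Q, W) = 8
X(-1)*M(10, 13) + d = -1*8 - 105 = -8 - 105 = -113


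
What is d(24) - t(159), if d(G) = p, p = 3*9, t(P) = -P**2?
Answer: 25308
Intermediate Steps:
p = 27
d(G) = 27
d(24) - t(159) = 27 - (-1)*159**2 = 27 - (-1)*25281 = 27 - 1*(-25281) = 27 + 25281 = 25308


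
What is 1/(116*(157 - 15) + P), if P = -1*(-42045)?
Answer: 1/58517 ≈ 1.7089e-5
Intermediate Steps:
P = 42045
1/(116*(157 - 15) + P) = 1/(116*(157 - 15) + 42045) = 1/(116*142 + 42045) = 1/(16472 + 42045) = 1/58517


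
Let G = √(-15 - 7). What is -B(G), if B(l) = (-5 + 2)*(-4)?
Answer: -12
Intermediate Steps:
G = I*√22 (G = √(-22) = I*√22 ≈ 4.6904*I)
B(l) = 12 (B(l) = -3*(-4) = 12)
-B(G) = -1*12 = -12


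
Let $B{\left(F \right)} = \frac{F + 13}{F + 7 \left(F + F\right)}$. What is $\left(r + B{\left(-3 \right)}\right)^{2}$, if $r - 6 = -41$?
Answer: $\frac{100489}{81} \approx 1240.6$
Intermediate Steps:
$r = -35$ ($r = 6 - 41 = -35$)
$B{\left(F \right)} = \frac{13 + F}{15 F}$ ($B{\left(F \right)} = \frac{13 + F}{F + 7 \cdot 2 F} = \frac{13 + F}{F + 14 F} = \frac{13 + F}{15 F}$)
$\left(r + B{\left(-3 \right)}\right)^{2} = \left(-35 + \frac{13 - 3}{15 \left(-3\right)}\right)^{2} = \left(-35 + \frac{1}{15} \left(- \frac{1}{3}\right) 10\right)^{2} = \left(-35 - \frac{2}{9}\right)^{2} = \left(- \frac{317}{9}\right)^{2} = \frac{100489}{81}$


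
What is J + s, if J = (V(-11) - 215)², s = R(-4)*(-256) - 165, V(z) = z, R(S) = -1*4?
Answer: 51935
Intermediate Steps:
R(S) = -4
s = 859 (s = -4*(-256) - 165 = 1024 - 165 = 859)
J = 51076 (J = (-11 - 215)² = (-226)² = 51076)
J + s = 51076 + 859 = 51935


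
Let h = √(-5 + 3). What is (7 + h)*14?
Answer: 98 + 14*I*√2 ≈ 98.0 + 19.799*I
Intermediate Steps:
h = I*√2 (h = √(-2) = I*√2 ≈ 1.4142*I)
(7 + h)*14 = (7 + I*√2)*14 = 98 + 14*I*√2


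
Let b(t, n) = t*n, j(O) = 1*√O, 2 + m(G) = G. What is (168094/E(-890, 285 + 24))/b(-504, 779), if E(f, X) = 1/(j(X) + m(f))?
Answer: 18742481/49077 - 84047*√309/196308 ≈ 374.37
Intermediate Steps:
m(G) = -2 + G
j(O) = √O
E(f, X) = 1/(-2 + f + √X) (E(f, X) = 1/(√X + (-2 + f)) = 1/(-2 + f + √X))
b(t, n) = n*t
(168094/E(-890, 285 + 24))/b(-504, 779) = (168094/(1/(-2 - 890 + √(285 + 24))))/((779*(-504))) = (168094/(1/(-2 - 890 + √309)))/(-392616) = (168094/(1/(-892 + √309)))*(-1/392616) = (168094*(-892 + √309))*(-1/392616) = (-149939848 + 168094*√309)*(-1/392616) = 18742481/49077 - 84047*√309/196308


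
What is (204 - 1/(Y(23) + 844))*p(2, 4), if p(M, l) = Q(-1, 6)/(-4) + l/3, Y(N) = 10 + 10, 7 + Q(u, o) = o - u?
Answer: 176255/648 ≈ 272.00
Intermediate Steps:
Q(u, o) = -7 + o - u (Q(u, o) = -7 + (o - u) = -7 + o - u)
Y(N) = 20
p(M, l) = l/3 (p(M, l) = (-7 + 6 - 1*(-1))/(-4) + l/3 = (-7 + 6 + 1)*(-¼) + l*(⅓) = 0*(-¼) + l/3 = 0 + l/3 = l/3)
(204 - 1/(Y(23) + 844))*p(2, 4) = (204 - 1/(20 + 844))*((⅓)*4) = (204 - 1/864)*(4/3) = (176255/864)*(4/3) = 176255/648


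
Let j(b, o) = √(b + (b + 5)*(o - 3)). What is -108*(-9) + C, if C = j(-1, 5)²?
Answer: 979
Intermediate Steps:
j(b, o) = √(b + (-3 + o)*(5 + b)) (j(b, o) = √(b + (5 + b)*(-3 + o)) = √(b + (-3 + o)*(5 + b)))
C = 7 (C = (√(-15 - 2*(-1) + 5*5 - 1*5))² = (√(-15 + 2 + 25 - 5))² = (√7)² = 7)
-108*(-9) + C = -108*(-9) + 7 = 972 + 7 = 979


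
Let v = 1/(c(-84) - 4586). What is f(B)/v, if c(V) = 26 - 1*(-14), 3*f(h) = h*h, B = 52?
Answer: -12292384/3 ≈ -4.0975e+6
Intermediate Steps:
f(h) = h²/3 (f(h) = (h*h)/3 = h²/3)
c(V) = 40 (c(V) = 26 + 14 = 40)
v = -1/4546 (v = 1/(40 - 4586) = 1/(-4546) = -1/4546 ≈ -0.00021997)
f(B)/v = ((⅓)*52²)/(-1/4546) = ((⅓)*2704)*(-4546) = (2704/3)*(-4546) = -12292384/3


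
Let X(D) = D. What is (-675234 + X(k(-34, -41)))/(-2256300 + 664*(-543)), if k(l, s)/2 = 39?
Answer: 56263/218071 ≈ 0.25800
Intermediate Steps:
k(l, s) = 78 (k(l, s) = 2*39 = 78)
(-675234 + X(k(-34, -41)))/(-2256300 + 664*(-543)) = (-675234 + 78)/(-2256300 + 664*(-543)) = -675156/(-2256300 - 360552) = -675156/(-2616852) = -675156*(-1/2616852) = 56263/218071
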